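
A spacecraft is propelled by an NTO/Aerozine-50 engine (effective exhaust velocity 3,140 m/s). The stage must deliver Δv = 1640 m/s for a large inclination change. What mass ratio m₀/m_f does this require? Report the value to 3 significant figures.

mass ratio ≈ 1.69

m₀/m_f = exp(Δv / v_e) = exp(1640 / 3140.0) = exp(0.5223) = 1.6859.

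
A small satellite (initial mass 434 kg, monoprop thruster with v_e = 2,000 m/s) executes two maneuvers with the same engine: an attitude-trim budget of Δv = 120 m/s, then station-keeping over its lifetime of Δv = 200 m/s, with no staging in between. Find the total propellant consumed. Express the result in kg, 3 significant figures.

After the first burn: m = 434 × exp(−120/2000.0) = 434 × 0.94176 = 408.724 kg.
After the second burn: m = 408.724 × exp(−200/2000.0) = 408.724 × 0.90484 = 369.83 kg.
Total propellant = m₀ − m_final = 434 − 369.83 = 64.17 kg.

total propellant consumed ≈ 64.2 kg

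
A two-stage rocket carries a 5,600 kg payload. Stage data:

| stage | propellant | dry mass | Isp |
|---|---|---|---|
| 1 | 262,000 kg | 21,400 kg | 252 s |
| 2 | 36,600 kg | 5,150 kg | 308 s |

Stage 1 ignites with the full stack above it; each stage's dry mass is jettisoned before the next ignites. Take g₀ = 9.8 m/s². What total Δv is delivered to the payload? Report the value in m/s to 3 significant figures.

Δv ≈ 8350 m/s

Ignition mass of stage 1 = 262,000+21,400 + 36,600+5,150 + 5,600 = 330,750 kg.
Stage 1: m₀ = 330,750 kg, m_f = 330,750 − 262,000 = 68,750 kg; Δv = 252×9.8×ln(4.811) = 2469.6×1.5709 ≈ 3879 m/s.
Stage 2: m₀ = 47,350 kg, m_f = 47,350 − 36,600 = 10,750 kg; Δv = 308×9.8×ln(4.405) = 3018.4×1.4827 ≈ 4475 m/s.
Total Δv = 3879 + 4475 = 8354 m/s.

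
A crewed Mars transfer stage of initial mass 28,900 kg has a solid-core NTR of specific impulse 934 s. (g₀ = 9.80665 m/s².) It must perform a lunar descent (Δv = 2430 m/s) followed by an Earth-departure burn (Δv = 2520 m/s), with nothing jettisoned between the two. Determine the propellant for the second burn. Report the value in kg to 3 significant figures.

propellant for the second burn ≈ 5330 kg

v_e = Isp · g₀ = 934 × 9.80665 = 9159.4 m/s.
After the first burn: m = 28900 × exp(−2430/9159.4) = 28900 × 0.76698 = 22,165.7 kg.
After the second burn: m = 22,165.7 × exp(−2520/9159.4) = 22,165.7 × 0.75948 = 16,834.4 kg.
Second-burn propellant = 22,165.7 − 16,834.4 = 5,331.3 kg.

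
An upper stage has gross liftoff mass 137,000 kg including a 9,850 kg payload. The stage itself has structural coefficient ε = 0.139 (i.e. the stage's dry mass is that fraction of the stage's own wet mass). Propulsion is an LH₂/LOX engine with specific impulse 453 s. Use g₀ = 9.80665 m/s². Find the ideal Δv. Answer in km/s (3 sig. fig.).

Stage wet mass = m₀ − payload = 137,000 − 9,850 = 127,150 kg.
Stage dry mass = ε × stage wet mass = 0.139 × 127,150 = 17,673.9 kg.
Burnout mass m_f = stage dry + payload = 17,673.9 + 9,850 = 27,523.9 kg.
v_e = Isp · g₀ = 453 × 9.80665 = 4442.4 m/s.
By the Tsiolkovsky rocket equation, Δv = v_e · ln(137,000/27,523.9) = 4442.4 × ln(4.977) = 4442.4 × 1.6049 ≈ 7130 m/s.

Δv ≈ 7.13 km/s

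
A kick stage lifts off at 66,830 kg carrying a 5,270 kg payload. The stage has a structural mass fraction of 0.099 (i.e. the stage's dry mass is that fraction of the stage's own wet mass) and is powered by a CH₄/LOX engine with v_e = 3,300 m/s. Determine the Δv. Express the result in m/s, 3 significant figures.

Stage wet mass = m₀ − payload = 66,830 − 5,270 = 61,560 kg.
Stage dry mass = ε × stage wet mass = 0.099 × 61,560 = 6,094.44 kg.
Burnout mass m_f = stage dry + payload = 6,094.44 + 5,270 = 11,364.44 kg.
Using Δv = v_e ln(m₀/m_f): Δv = v_e · ln(66,830/11,364.44) = 3300.0 × ln(5.881) = 3300.0 × 1.7717 ≈ 5846 m/s.

Δv ≈ 5850 m/s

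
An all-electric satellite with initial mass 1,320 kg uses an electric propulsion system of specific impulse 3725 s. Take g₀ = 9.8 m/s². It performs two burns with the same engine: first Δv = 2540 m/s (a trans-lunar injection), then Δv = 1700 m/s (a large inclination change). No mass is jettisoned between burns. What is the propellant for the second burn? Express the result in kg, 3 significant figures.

v_e = Isp · g₀ = 3725 × 9.8 = 36505.0 m/s.
After the first burn: m = 1320 × exp(−2540/36505.0) = 1320 × 0.93279 = 1,231.28 kg.
After the second burn: m = 1,231.28 × exp(−1700/36505.0) = 1,231.28 × 0.95450 = 1,175.26 kg.
Second-burn propellant = 1,231.28 − 1,175.26 = 56.02 kg.

propellant for the second burn ≈ 56.0 kg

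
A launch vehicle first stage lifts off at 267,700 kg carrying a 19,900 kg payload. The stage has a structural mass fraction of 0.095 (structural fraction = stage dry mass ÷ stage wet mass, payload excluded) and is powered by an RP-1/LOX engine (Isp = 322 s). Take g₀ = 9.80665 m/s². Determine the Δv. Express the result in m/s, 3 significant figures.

Stage wet mass = m₀ − payload = 267,700 − 19,900 = 247,800 kg.
Stage dry mass = ε × stage wet mass = 0.095 × 247,800 = 23,541 kg.
Burnout mass m_f = stage dry + payload = 23,541 + 19,900 = 43,441 kg.
v_e = Isp · g₀ = 322 × 9.80665 = 3157.7 m/s.
Δv = v_e · ln(267,700/43,441) = 3157.7 × ln(6.162) = 3157.7 × 1.8185 ≈ 5742 m/s.

Δv ≈ 5740 m/s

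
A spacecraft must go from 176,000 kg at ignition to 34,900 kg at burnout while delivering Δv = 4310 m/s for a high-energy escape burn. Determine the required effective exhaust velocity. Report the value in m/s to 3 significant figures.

v_e ≈ 2660 m/s

ln(m₀/m_f) = ln(176000/34900) = ln(5.043) = 1.6180.
By the Tsiolkovsky rocket equation, v_e = Δv / ln(m₀/m_f) = 4310 / 1.6180 = 2663.8 m/s.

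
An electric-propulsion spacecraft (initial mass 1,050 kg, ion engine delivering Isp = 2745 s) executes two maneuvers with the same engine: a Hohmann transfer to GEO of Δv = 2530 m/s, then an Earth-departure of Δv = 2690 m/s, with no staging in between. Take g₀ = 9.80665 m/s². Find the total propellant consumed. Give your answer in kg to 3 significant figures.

total propellant consumed ≈ 185 kg

v_e = Isp · g₀ = 2745 × 9.80665 = 26919.3 m/s.
After the first burn: m = 1050 × exp(−2530/26919.3) = 1050 × 0.91030 = 955.815 kg.
After the second burn: m = 955.815 × exp(−2690/26919.3) = 955.815 × 0.90490 = 864.917 kg.
Total propellant = m₀ − m_final = 1050 − 864.917 = 185.083 kg.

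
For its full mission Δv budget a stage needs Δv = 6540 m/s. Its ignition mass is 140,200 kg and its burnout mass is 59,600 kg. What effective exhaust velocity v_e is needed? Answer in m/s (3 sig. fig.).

ln(m₀/m_f) = ln(140200/59600) = ln(2.352) = 0.8554.
Rocket equation: v_e = Δv / ln(m₀/m_f) = 6540 / 0.8554 = 7645.4 m/s.

v_e ≈ 7650 m/s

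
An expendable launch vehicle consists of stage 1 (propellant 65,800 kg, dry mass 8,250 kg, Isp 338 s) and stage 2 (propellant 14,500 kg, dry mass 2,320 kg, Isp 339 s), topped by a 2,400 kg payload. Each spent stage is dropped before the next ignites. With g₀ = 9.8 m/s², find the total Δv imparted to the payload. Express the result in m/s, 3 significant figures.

Δv ≈ 8710 m/s

Ignition mass of stage 1 = 65,800+8,250 + 14,500+2,320 + 2,400 = 93,270 kg.
Stage 1: m₀ = 93,270 kg, m_f = 93,270 − 65,800 = 27,470 kg; Δv = 338×9.8×ln(3.395) = 3312.4×1.2224 ≈ 4049 m/s.
Stage 2: m₀ = 19,220 kg, m_f = 19,220 − 14,500 = 4,720 kg; Δv = 339×9.8×ln(4.072) = 3322.2×1.4041 ≈ 4665 m/s.
Total Δv = 4049 + 4665 = 8714 m/s.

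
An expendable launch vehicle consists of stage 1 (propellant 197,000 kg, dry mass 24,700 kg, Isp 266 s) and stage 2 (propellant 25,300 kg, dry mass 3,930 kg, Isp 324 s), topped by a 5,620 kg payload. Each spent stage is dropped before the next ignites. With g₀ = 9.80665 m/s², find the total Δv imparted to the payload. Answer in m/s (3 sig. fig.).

Δv ≈ 7920 m/s

Ignition mass of stage 1 = 197,000+24,700 + 25,300+3,930 + 5,620 = 256,550 kg.
Stage 1: m₀ = 256,550 kg, m_f = 256,550 − 197,000 = 59,550 kg; Δv = 266×9.80665×ln(4.308) = 2608.6×1.4605 ≈ 3810 m/s.
Stage 2: m₀ = 34,850 kg, m_f = 34,850 − 25,300 = 9,550 kg; Δv = 324×9.80665×ln(3.649) = 3177.4×1.2945 ≈ 4113 m/s.
Total Δv = 3810 + 4113 = 7923 m/s.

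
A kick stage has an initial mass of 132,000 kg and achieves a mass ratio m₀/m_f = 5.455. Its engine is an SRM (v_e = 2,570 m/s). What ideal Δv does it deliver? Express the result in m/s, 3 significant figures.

Δv ≈ 4360 m/s

Rocket equation: Δv = v_e · ln(5.455) = 2570.0 × 1.6965 ≈ 4360.1 m/s.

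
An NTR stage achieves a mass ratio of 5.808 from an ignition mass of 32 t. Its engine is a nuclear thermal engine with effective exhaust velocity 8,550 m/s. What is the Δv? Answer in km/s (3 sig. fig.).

Δv ≈ 15.0 km/s

From the ideal rocket equation, Δv = v_e · ln(5.808) = 8550.0 × 1.7592 ≈ 15041.5 m/s.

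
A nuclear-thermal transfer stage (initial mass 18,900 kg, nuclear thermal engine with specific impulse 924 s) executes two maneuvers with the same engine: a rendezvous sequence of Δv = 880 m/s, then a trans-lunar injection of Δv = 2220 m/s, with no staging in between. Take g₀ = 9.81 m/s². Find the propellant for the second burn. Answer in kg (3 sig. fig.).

v_e = Isp · g₀ = 924 × 9.81 = 9064.4 m/s.
After the first burn: m = 18900 × exp(−880/9064.4) = 18900 × 0.90748 = 17,151.4 kg.
After the second burn: m = 17,151.4 × exp(−2220/9064.4) = 17,151.4 × 0.78277 = 13,425.6 kg.
Second-burn propellant = 17,151.4 − 13,425.6 = 3,725.8 kg.

propellant for the second burn ≈ 3730 kg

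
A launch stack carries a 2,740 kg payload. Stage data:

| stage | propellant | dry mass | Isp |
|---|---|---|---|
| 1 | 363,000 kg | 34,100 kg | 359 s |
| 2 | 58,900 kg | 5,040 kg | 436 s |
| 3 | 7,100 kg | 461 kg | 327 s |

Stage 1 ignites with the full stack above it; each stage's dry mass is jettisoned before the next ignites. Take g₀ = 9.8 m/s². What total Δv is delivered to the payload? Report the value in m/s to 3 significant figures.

Δv ≈ 15700 m/s

Ignition mass of stage 1 = 363,000+34,100 + 58,900+5,040 + 7,100+461 + 2,740 = 471,341 kg.
Stage 1: m₀ = 471,341 kg, m_f = 471,341 − 363,000 = 108,341 kg; Δv = 359×9.8×ln(4.351) = 3518.2×1.4703 ≈ 5173 m/s.
Stage 2: m₀ = 74,241 kg, m_f = 74,241 − 58,900 = 15,341 kg; Δv = 436×9.8×ln(4.839) = 4272.8×1.5768 ≈ 6737 m/s.
Stage 3: m₀ = 10,301 kg, m_f = 10,301 − 7,100 = 3,201 kg; Δv = 327×9.8×ln(3.218) = 3204.6×1.1688 ≈ 3745 m/s.
Total Δv = 5173 + 6737 + 3745 = 15655 m/s.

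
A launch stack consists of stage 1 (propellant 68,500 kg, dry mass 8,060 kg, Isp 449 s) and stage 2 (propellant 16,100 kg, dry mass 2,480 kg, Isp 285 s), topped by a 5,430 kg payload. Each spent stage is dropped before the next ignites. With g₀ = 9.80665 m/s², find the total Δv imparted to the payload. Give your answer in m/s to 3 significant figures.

Ignition mass of stage 1 = 68,500+8,060 + 16,100+2,480 + 5,430 = 100,570 kg.
Stage 1: m₀ = 100,570 kg, m_f = 100,570 − 68,500 = 32,070 kg; Δv = 449×9.80665×ln(3.136) = 4403.2×1.1429 ≈ 5033 m/s.
Stage 2: m₀ = 24,010 kg, m_f = 24,010 − 16,100 = 7,910 kg; Δv = 285×9.80665×ln(3.035) = 2794.9×1.1103 ≈ 3103 m/s.
Total Δv = 5033 + 3103 = 8136 m/s.

Δv ≈ 8140 m/s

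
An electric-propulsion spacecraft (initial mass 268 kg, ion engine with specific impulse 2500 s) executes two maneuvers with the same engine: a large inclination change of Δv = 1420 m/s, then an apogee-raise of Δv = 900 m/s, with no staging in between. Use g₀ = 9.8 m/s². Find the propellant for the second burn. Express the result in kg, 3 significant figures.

propellant for the second burn ≈ 9.12 kg

v_e = Isp · g₀ = 2500 × 9.8 = 24500.0 m/s.
After the first burn: m = 268 × exp(−1420/24500.0) = 268 × 0.94369 = 252.909 kg.
After the second burn: m = 252.909 × exp(−900/24500.0) = 252.909 × 0.96393 = 243.787 kg.
Second-burn propellant = 252.909 − 243.787 = 9.122 kg.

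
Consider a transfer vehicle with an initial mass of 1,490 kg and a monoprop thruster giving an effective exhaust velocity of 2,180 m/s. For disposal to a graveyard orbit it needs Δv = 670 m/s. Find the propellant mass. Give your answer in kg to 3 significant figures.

Using Δv = v_e ln(m₀/m_f): m₀/m_f = exp(Δv / v_e) = exp(670 / 2180.0) = exp(0.3073) = 1.3598.
m_f = 1,490 / 1.3598 = 1,095.75 kg, so propellant = m₀ − m_f = 1,490 − 1,095.75 = 394.25 kg.

propellant mass ≈ 394 kg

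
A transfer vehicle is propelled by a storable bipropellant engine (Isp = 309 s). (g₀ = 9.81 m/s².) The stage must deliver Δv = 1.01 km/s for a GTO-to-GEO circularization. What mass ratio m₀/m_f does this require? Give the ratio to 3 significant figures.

mass ratio ≈ 1.40

v_e = Isp · g₀ = 309 × 9.81 = 3031.3 m/s.
By the Tsiolkovsky rocket equation, m₀/m_f = exp(Δv / v_e) = exp(1010 / 3031.3) = exp(0.3332) = 1.3954.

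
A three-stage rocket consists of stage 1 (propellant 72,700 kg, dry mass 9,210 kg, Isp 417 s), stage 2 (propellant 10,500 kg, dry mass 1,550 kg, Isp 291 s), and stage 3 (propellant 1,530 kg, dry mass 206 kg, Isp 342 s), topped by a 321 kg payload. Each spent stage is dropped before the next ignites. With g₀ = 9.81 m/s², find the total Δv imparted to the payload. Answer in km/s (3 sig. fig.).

Ignition mass of stage 1 = 72,700+9,210 + 10,500+1,550 + 1,530+206 + 321 = 96,017 kg.
Stage 1: m₀ = 96,017 kg, m_f = 96,017 − 72,700 = 23,317 kg; Δv = 417×9.81×ln(4.118) = 4090.8×1.4153 ≈ 5790 m/s.
Stage 2: m₀ = 14,107 kg, m_f = 14,107 − 10,500 = 3,607 kg; Δv = 291×9.81×ln(3.911) = 2854.7×1.3638 ≈ 3893 m/s.
Stage 3: m₀ = 2,057 kg, m_f = 2,057 − 1,530 = 527 kg; Δv = 342×9.81×ln(3.903) = 3355.0×1.3618 ≈ 4569 m/s.
Total Δv = 5790 + 3893 + 4569 = 14252 m/s.

Δv ≈ 14.3 km/s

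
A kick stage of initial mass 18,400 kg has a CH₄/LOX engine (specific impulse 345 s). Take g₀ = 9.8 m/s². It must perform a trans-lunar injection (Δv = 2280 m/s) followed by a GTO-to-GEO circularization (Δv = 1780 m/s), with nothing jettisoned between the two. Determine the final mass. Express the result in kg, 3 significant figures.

final mass ≈ 5540 kg

v_e = Isp · g₀ = 345 × 9.8 = 3381.0 m/s.
After the first burn: m = 18400 × exp(−2280/3381.0) = 18400 × 0.50948 = 9,374.43 kg.
After the second burn: m = 9,374.43 × exp(−1780/3381.0) = 9,374.43 × 0.59069 = 5,537.38 kg.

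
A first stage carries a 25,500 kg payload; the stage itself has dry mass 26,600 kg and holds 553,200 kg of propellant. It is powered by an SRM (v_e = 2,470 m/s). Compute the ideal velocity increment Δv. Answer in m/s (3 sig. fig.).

m₀ = payload + dry + propellant = 25,500 + 26,600 + 553,200 = 605,300 kg.
m_f = payload + dry = 25,500 + 26,600 = 52,100 kg.
Δv = v_e · ln(m₀/m_f) = 2470.0 × ln(11.62) = 2470.0 × 2.4526 ≈ 6057.8 m/s.

Δv ≈ 6060 m/s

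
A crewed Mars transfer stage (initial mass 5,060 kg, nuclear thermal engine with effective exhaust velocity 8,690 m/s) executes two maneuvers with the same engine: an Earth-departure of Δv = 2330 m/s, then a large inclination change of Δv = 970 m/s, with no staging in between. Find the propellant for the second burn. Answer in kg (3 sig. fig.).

propellant for the second burn ≈ 409 kg

After the first burn: m = 5060 × exp(−2330/8690.0) = 5060 × 0.76481 = 3,869.94 kg.
After the second burn: m = 3,869.94 × exp(−970/8690.0) = 3,869.94 × 0.89438 = 3,461.2 kg.
Second-burn propellant = 3,869.94 − 3,461.2 = 408.74 kg.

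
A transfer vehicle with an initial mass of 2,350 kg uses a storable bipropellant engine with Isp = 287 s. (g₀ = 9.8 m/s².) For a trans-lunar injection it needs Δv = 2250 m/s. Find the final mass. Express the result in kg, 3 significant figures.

final mass ≈ 1060 kg

v_e = Isp · g₀ = 287 × 9.8 = 2812.6 m/s.
By the Tsiolkovsky rocket equation, m₀/m_f = exp(Δv / v_e) = exp(2250 / 2812.6) = exp(0.8000) = 2.2255.
m_f = m₀ / 2.2255 = 2,350 / 2.2255 = 1,055.94 kg.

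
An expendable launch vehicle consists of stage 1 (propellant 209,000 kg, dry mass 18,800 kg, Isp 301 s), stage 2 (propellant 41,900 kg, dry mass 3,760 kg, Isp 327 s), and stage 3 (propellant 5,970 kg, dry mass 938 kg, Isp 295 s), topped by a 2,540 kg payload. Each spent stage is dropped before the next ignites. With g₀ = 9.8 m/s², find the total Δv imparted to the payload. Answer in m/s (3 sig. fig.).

Ignition mass of stage 1 = 209,000+18,800 + 41,900+3,760 + 5,970+938 + 2,540 = 282,908 kg.
Stage 1: m₀ = 282,908 kg, m_f = 282,908 − 209,000 = 73,908 kg; Δv = 301×9.8×ln(3.828) = 2949.8×1.3423 ≈ 3960 m/s.
Stage 2: m₀ = 55,108 kg, m_f = 55,108 − 41,900 = 13,208 kg; Δv = 327×9.8×ln(4.172) = 3204.6×1.4285 ≈ 4578 m/s.
Stage 3: m₀ = 9,448 kg, m_f = 9,448 − 5,970 = 3,478 kg; Δv = 295×9.8×ln(2.717) = 2891.0×0.9993 ≈ 2889 m/s.
Total Δv = 3960 + 4578 + 2889 = 11427 m/s.

Δv ≈ 11400 m/s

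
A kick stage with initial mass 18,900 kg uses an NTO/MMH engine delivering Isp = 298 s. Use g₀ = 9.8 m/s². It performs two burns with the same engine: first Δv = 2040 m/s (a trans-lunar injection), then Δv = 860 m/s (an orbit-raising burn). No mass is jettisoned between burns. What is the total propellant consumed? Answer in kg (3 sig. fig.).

v_e = Isp · g₀ = 298 × 9.8 = 2920.4 m/s.
After the first burn: m = 18900 × exp(−2040/2920.4) = 18900 × 0.49731 = 9,399.16 kg.
After the second burn: m = 9,399.16 × exp(−860/2920.4) = 9,399.16 × 0.74492 = 7,001.62 kg.
Total propellant = m₀ − m_final = 18900 − 7,001.62 = 11,898.38 kg.

total propellant consumed ≈ 11900 kg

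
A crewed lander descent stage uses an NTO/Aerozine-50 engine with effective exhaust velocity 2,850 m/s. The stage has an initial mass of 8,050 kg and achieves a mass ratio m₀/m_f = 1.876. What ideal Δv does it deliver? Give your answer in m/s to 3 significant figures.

Δv ≈ 1790 m/s

Δv = v_e · ln(1.876) = 2850.0 × 0.6291 ≈ 1793.1 m/s.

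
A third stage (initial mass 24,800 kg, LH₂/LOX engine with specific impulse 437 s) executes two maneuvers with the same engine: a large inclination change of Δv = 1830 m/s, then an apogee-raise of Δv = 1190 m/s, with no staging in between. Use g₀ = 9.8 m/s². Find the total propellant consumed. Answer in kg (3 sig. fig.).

v_e = Isp · g₀ = 437 × 9.8 = 4282.6 m/s.
After the first burn: m = 24800 × exp(−1830/4282.6) = 24800 × 0.65226 = 16,176 kg.
After the second burn: m = 16,176 × exp(−1190/4282.6) = 16,176 × 0.75740 = 12,251.7 kg.
Total propellant = m₀ − m_final = 24800 − 12,251.7 = 12,548.3 kg.

total propellant consumed ≈ 12500 kg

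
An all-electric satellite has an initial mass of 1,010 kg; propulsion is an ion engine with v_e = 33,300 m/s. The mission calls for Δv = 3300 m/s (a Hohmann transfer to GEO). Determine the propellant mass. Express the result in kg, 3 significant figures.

propellant mass ≈ 95.3 kg

From the ideal rocket equation, m₀/m_f = exp(Δv / v_e) = exp(3300 / 33300.0) = exp(0.0991) = 1.1042.
m_f = 1,010 / 1.1042 = 914.689 kg, so propellant = m₀ − m_f = 1,010 − 914.689 = 95.311 kg.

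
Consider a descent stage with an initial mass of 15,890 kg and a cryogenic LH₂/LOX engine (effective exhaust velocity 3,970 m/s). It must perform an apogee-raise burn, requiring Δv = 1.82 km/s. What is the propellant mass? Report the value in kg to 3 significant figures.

propellant mass ≈ 5840 kg

m₀/m_f = exp(Δv / v_e) = exp(1820 / 3970.0) = exp(0.4584) = 1.5816.
m_f = 15,890 / 1.5816 = 10,046.8 kg, so propellant = m₀ − m_f = 15,890 − 10,046.8 = 5,843.2 kg.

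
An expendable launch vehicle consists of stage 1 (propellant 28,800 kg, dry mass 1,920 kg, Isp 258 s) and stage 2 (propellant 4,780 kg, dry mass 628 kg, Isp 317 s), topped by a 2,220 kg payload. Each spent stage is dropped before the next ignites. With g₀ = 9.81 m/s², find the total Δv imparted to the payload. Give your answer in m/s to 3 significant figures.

Δv ≈ 6580 m/s

Ignition mass of stage 1 = 28,800+1,920 + 4,780+628 + 2,220 = 38,348 kg.
Stage 1: m₀ = 38,348 kg, m_f = 38,348 − 28,800 = 9,548 kg; Δv = 258×9.81×ln(4.016) = 2531.0×1.3904 ≈ 3519 m/s.
Stage 2: m₀ = 7,628 kg, m_f = 7,628 − 4,780 = 2,848 kg; Δv = 317×9.81×ln(2.678) = 3109.8×0.9852 ≈ 3064 m/s.
Total Δv = 3519 + 3064 = 6583 m/s.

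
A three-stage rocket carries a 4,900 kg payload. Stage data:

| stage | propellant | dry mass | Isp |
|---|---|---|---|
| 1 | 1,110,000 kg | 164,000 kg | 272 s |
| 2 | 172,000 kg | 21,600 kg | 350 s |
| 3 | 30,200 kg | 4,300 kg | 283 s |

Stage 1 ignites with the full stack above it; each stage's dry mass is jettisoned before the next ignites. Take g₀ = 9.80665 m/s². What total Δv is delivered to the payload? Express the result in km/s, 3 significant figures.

Ignition mass of stage 1 = 1,110,000+164,000 + 172,000+21,600 + 30,200+4,300 + 4,900 = 1,507,000 kg.
Stage 1: m₀ = 1,507,000 kg, m_f = 1,507,000 − 1,110,000 = 397,000 kg; Δv = 272×9.80665×ln(3.796) = 2667.4×1.3339 ≈ 3558 m/s.
Stage 2: m₀ = 233,000 kg, m_f = 233,000 − 172,000 = 61,000 kg; Δv = 350×9.80665×ln(3.82) = 3432.3×1.3402 ≈ 4600 m/s.
Stage 3: m₀ = 39,400 kg, m_f = 39,400 − 30,200 = 9,200 kg; Δv = 283×9.80665×ln(4.283) = 2775.3×1.4546 ≈ 4037 m/s.
Total Δv = 3558 + 4600 + 4037 = 12195 m/s.

Δv ≈ 12.2 km/s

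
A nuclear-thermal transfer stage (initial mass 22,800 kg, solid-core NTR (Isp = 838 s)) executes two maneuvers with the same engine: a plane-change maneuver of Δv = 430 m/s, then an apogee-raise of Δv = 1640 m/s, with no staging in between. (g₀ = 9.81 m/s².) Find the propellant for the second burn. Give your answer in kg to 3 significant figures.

propellant for the second burn ≈ 3910 kg

v_e = Isp · g₀ = 838 × 9.81 = 8220.8 m/s.
After the first burn: m = 22800 × exp(−430/8220.8) = 22800 × 0.94904 = 21,638.1 kg.
After the second burn: m = 21,638.1 × exp(−1640/8220.8) = 21,638.1 × 0.81914 = 17,724.6 kg.
Second-burn propellant = 21,638.1 − 17,724.6 = 3,913.5 kg.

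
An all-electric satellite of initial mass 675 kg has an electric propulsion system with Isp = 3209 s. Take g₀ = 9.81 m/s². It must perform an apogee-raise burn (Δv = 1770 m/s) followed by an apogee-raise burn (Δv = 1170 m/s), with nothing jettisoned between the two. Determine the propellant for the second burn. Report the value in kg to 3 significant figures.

v_e = Isp · g₀ = 3209 × 9.81 = 31480.3 m/s.
After the first burn: m = 675 × exp(−1770/31480.3) = 675 × 0.94533 = 638.098 kg.
After the second burn: m = 638.098 × exp(−1170/31480.3) = 638.098 × 0.96352 = 614.82 kg.
Second-burn propellant = 638.098 − 614.82 = 23.278 kg.

propellant for the second burn ≈ 23.3 kg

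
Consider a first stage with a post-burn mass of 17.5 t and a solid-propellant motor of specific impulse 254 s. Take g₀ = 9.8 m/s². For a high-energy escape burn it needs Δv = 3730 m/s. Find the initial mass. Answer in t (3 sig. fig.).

v_e = Isp · g₀ = 254 × 9.8 = 2489.2 m/s.
Rocket equation: m₀/m_f = exp(Δv / v_e) = exp(3730 / 2489.2) = exp(1.4985) = 4.4749.
m₀ = m_f × 4.4749 = 17.5 × 4.4749 = 78.3108 t.

initial mass ≈ 78.3 t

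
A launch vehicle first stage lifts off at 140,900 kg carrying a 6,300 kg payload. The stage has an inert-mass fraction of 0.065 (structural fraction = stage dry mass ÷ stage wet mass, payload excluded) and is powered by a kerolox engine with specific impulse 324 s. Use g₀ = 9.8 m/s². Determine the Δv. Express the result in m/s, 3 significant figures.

Δv ≈ 7100 m/s

Stage wet mass = m₀ − payload = 140,900 − 6,300 = 134,600 kg.
Stage dry mass = ε × stage wet mass = 0.065 × 134,600 = 8,749 kg.
Burnout mass m_f = stage dry + payload = 8,749 + 6,300 = 15,049 kg.
v_e = Isp · g₀ = 324 × 9.8 = 3175.2 m/s.
Using Δv = v_e ln(m₀/m_f): Δv = v_e · ln(140,900/15,049) = 3175.2 × ln(9.363) = 3175.2 × 2.2367 ≈ 7102 m/s.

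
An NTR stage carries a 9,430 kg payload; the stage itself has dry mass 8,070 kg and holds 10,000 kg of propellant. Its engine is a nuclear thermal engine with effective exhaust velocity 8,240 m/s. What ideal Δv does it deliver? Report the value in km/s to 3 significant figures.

Δv ≈ 3.72 km/s

m₀ = payload + dry + propellant = 9,430 + 8,070 + 10,000 = 27,500 kg.
m_f = payload + dry = 9,430 + 8,070 = 17,500 kg.
Δv = v_e · ln(m₀/m_f) = 8240.0 × ln(1.571) = 8240.0 × 0.4520 ≈ 3724.4 m/s.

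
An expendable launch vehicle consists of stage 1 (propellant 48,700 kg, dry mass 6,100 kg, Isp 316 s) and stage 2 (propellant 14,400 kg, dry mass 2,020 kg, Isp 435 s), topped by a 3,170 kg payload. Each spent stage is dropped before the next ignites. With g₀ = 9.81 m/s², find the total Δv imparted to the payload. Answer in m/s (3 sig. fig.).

Ignition mass of stage 1 = 48,700+6,100 + 14,400+2,020 + 3,170 = 74,390 kg.
Stage 1: m₀ = 74,390 kg, m_f = 74,390 − 48,700 = 25,690 kg; Δv = 316×9.81×ln(2.896) = 3100.0×1.0632 ≈ 3296 m/s.
Stage 2: m₀ = 19,590 kg, m_f = 19,590 − 14,400 = 5,190 kg; Δv = 435×9.81×ln(3.775) = 4267.4×1.3283 ≈ 5668 m/s.
Total Δv = 3296 + 5668 = 8964 m/s.

Δv ≈ 8960 m/s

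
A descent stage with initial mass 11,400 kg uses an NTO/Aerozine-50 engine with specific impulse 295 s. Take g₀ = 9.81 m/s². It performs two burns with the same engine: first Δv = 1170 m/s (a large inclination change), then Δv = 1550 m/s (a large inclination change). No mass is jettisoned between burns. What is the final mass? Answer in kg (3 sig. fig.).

final mass ≈ 4450 kg

v_e = Isp · g₀ = 295 × 9.81 = 2894.0 m/s.
After the first burn: m = 11400 × exp(−1170/2894.0) = 11400 × 0.66745 = 7,608.93 kg.
After the second burn: m = 7,608.93 × exp(−1550/2894.0) = 7,608.93 × 0.58532 = 4,453.66 kg.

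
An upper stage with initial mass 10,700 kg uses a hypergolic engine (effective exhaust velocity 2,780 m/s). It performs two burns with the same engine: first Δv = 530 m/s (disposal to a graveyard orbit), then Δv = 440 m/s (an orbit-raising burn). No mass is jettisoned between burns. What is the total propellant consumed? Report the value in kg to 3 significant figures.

After the first burn: m = 10700 × exp(−530/2780.0) = 10700 × 0.82642 = 8,842.69 kg.
After the second burn: m = 8,842.69 × exp(−440/2780.0) = 8,842.69 × 0.85362 = 7,548.3 kg.
Total propellant = m₀ − m_final = 10700 − 7,548.3 = 3,151.7 kg.

total propellant consumed ≈ 3150 kg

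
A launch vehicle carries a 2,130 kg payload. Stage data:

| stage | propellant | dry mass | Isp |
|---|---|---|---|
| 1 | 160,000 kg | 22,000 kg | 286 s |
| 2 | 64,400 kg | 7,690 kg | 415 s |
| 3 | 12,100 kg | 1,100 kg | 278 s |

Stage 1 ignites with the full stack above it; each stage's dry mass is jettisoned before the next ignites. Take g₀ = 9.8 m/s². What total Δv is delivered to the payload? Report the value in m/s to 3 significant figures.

Δv ≈ 12200 m/s

Ignition mass of stage 1 = 160,000+22,000 + 64,400+7,690 + 12,100+1,100 + 2,130 = 269,420 kg.
Stage 1: m₀ = 269,420 kg, m_f = 269,420 − 160,000 = 109,420 kg; Δv = 286×9.8×ln(2.462) = 2802.8×0.9011 ≈ 2526 m/s.
Stage 2: m₀ = 87,420 kg, m_f = 87,420 − 64,400 = 23,020 kg; Δv = 415×9.8×ln(3.798) = 4067.0×1.3344 ≈ 5427 m/s.
Stage 3: m₀ = 15,330 kg, m_f = 15,330 − 12,100 = 3,230 kg; Δv = 278×9.8×ln(4.746) = 2724.4×1.5573 ≈ 4243 m/s.
Total Δv = 2526 + 5427 + 4243 = 12196 m/s.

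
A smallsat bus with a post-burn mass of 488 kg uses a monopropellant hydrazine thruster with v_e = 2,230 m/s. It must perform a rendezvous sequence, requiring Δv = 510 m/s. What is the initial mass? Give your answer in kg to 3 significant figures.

initial mass ≈ 613 kg

From the ideal rocket equation, m₀/m_f = exp(Δv / v_e) = exp(510 / 2230.0) = exp(0.2287) = 1.2570.
m₀ = m_f × 1.2570 = 488 × 1.2570 = 613.416 kg.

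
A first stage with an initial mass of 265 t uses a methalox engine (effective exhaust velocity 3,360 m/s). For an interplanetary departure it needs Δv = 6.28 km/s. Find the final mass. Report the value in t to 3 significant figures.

m₀/m_f = exp(Δv / v_e) = exp(6280 / 3360.0) = exp(1.8690) = 6.4821.
m_f = m₀ / 6.4821 = 265 / 6.4821 = 40.8818 t.

final mass ≈ 40.9 t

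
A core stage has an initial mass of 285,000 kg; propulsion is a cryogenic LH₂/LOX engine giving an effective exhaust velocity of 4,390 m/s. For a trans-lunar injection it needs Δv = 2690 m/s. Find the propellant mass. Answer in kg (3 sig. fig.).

propellant mass ≈ 131000 kg

Using Δv = v_e ln(m₀/m_f): m₀/m_f = exp(Δv / v_e) = exp(2690 / 4390.0) = exp(0.6128) = 1.8455.
m_f = 285,000 / 1.8455 = 154,430 kg, so propellant = m₀ − m_f = 285,000 − 154,430 = 130,570 kg.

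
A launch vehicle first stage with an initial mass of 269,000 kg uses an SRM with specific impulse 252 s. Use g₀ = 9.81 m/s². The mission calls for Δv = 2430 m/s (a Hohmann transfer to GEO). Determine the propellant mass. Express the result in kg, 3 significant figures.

propellant mass ≈ 168000 kg

v_e = Isp · g₀ = 252 × 9.81 = 2472.1 m/s.
m₀/m_f = exp(Δv / v_e) = exp(2430 / 2472.1) = exp(0.9830) = 2.6724.
m_f = 269,000 / 2.6724 = 100,659 kg, so propellant = m₀ − m_f = 269,000 − 100,659 = 168,341 kg.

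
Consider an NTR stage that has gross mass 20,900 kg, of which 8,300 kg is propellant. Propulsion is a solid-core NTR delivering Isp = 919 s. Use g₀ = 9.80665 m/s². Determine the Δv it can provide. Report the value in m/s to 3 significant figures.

v_e = Isp · g₀ = 919 × 9.80665 = 9012.3 m/s.
m_f = m₀ − m_prop = 20,900 − 8,300 = 12,600 kg.
Δv = v_e · ln(m₀/m_f) = 9012.3 × ln(1.659) = 9012.3 × 0.5061 ≈ 4560.7 m/s.

Δv ≈ 4560 m/s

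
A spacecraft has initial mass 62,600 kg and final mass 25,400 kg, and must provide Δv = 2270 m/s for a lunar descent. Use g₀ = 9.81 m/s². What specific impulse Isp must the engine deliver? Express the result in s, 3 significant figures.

Isp ≈ 257 s

ln(m₀/m_f) = ln(62600/25400) = ln(2.465) = 0.9020.
Rocket equation: v_e = Δv / ln(m₀/m_f) = 2270 / 0.9020 = 2516.6 m/s.
Isp = v_e / g₀ = 2516.6 / 9.81 = 256.5 s.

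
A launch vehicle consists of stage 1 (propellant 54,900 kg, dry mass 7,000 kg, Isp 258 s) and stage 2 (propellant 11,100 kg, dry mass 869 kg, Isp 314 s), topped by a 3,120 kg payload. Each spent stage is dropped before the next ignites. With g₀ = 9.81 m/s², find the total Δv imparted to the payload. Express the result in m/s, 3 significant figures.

Δv ≈ 7260 m/s

Ignition mass of stage 1 = 54,900+7,000 + 11,100+869 + 3,120 = 76,989 kg.
Stage 1: m₀ = 76,989 kg, m_f = 76,989 − 54,900 = 22,089 kg; Δv = 258×9.81×ln(3.485) = 2531.0×1.2486 ≈ 3160 m/s.
Stage 2: m₀ = 15,089 kg, m_f = 15,089 − 11,100 = 3,989 kg; Δv = 314×9.81×ln(3.783) = 3080.3×1.3304 ≈ 4098 m/s.
Total Δv = 3160 + 4098 = 7258 m/s.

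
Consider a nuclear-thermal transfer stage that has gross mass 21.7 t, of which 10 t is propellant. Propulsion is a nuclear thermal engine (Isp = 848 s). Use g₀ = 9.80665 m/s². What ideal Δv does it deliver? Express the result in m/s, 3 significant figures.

v_e = Isp · g₀ = 848 × 9.80665 = 8316.0 m/s.
m_f = m₀ − m_prop = 21.7 − 10 = 11.7 t.
Δv = v_e · ln(m₀/m_f) = 8316.0 × ln(1.855) = 8316.0 × 0.6177 ≈ 5137.0 m/s.

Δv ≈ 5140 m/s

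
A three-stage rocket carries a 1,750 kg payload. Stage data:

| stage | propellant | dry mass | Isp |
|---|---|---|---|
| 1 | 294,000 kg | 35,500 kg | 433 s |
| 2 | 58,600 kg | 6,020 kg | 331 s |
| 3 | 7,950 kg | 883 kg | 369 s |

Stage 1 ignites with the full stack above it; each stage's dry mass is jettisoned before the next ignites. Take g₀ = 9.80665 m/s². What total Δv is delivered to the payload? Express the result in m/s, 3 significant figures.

Δv ≈ 15400 m/s

Ignition mass of stage 1 = 294,000+35,500 + 58,600+6,020 + 7,950+883 + 1,750 = 404,703 kg.
Stage 1: m₀ = 404,703 kg, m_f = 404,703 − 294,000 = 110,703 kg; Δv = 433×9.80665×ln(3.656) = 4246.3×1.2963 ≈ 5504 m/s.
Stage 2: m₀ = 75,203 kg, m_f = 75,203 − 58,600 = 16,603 kg; Δv = 331×9.80665×ln(4.529) = 3246.0×1.5106 ≈ 4903 m/s.
Stage 3: m₀ = 10,583 kg, m_f = 10,583 − 7,950 = 2,633 kg; Δv = 369×9.80665×ln(4.019) = 3618.7×1.3911 ≈ 5034 m/s.
Total Δv = 5504 + 4903 + 5034 = 15441 m/s.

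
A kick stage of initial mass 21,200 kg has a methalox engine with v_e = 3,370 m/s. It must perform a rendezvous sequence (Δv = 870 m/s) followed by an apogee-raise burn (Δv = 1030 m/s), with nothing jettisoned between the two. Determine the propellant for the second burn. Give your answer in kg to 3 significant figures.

After the first burn: m = 21200 × exp(−870/3370.0) = 21200 × 0.77247 = 16,376.4 kg.
After the second burn: m = 16,376.4 × exp(−1030/3370.0) = 16,376.4 × 0.73665 = 12,063.7 kg.
Second-burn propellant = 16,376.4 − 12,063.7 = 4,312.7 kg.

propellant for the second burn ≈ 4310 kg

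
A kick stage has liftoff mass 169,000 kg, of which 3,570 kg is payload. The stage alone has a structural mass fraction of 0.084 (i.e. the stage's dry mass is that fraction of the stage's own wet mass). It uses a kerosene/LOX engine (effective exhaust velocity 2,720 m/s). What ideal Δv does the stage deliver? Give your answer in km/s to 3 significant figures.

Stage wet mass = m₀ − payload = 169,000 − 3,570 = 165,430 kg.
Stage dry mass = ε × stage wet mass = 0.084 × 165,430 = 13,896.1 kg.
Burnout mass m_f = stage dry + payload = 13,896.1 + 3,570 = 17,466.1 kg.
Rocket equation: Δv = v_e · ln(169,000/17,466.1) = 2720.0 × ln(9.676) = 2720.0 × 2.2696 ≈ 6173 m/s.

Δv ≈ 6.17 km/s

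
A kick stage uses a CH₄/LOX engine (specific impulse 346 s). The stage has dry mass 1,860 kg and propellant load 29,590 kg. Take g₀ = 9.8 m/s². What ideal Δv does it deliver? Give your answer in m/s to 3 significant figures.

v_e = Isp · g₀ = 346 × 9.8 = 3390.8 m/s.
m₀ = m_dry + m_prop = 1,860 + 29,590 = 31,450 kg.
By the Tsiolkovsky rocket equation, Δv = v_e · ln(m₀/m_f) = 3390.8 × ln(16.91) = 3390.8 × 2.8278 ≈ 9588.6 m/s.

Δv ≈ 9590 m/s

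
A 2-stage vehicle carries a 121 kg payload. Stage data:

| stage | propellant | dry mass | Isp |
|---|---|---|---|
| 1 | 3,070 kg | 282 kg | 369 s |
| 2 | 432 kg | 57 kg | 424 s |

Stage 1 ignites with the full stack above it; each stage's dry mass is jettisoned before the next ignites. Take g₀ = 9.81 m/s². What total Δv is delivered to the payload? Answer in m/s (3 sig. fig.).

Δv ≈ 10500 m/s

Ignition mass of stage 1 = 3,070+282 + 432+57 + 121 = 3,962 kg.
Stage 1: m₀ = 3,962 kg, m_f = 3,962 − 3,070 = 892 kg; Δv = 369×9.81×ln(4.442) = 3619.9×1.4910 ≈ 5397 m/s.
Stage 2: m₀ = 610 kg, m_f = 610 − 432 = 178 kg; Δv = 424×9.81×ln(3.427) = 4159.4×1.2317 ≈ 5123 m/s.
Total Δv = 5397 + 5123 = 10520 m/s.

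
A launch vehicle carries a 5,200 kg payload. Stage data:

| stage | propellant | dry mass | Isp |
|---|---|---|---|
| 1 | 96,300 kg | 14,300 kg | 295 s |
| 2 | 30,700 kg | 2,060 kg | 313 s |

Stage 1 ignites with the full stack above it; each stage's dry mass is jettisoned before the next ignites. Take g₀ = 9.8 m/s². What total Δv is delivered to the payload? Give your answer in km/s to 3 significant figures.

Δv ≈ 8.09 km/s

Ignition mass of stage 1 = 96,300+14,300 + 30,700+2,060 + 5,200 = 148,560 kg.
Stage 1: m₀ = 148,560 kg, m_f = 148,560 − 96,300 = 52,260 kg; Δv = 295×9.8×ln(2.843) = 2891.0×1.0448 ≈ 3020 m/s.
Stage 2: m₀ = 37,960 kg, m_f = 37,960 − 30,700 = 7,260 kg; Δv = 313×9.8×ln(5.229) = 3067.4×1.6542 ≈ 5074 m/s.
Total Δv = 3020 + 5074 = 8094 m/s.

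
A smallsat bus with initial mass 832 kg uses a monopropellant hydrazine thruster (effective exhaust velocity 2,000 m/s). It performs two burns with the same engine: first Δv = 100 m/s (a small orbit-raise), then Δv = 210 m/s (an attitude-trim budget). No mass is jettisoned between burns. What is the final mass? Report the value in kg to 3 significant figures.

After the first burn: m = 832 × exp(−100/2000.0) = 832 × 0.95123 = 791.423 kg.
After the second burn: m = 791.423 × exp(−210/2000.0) = 791.423 × 0.90032 = 712.534 kg.

final mass ≈ 713 kg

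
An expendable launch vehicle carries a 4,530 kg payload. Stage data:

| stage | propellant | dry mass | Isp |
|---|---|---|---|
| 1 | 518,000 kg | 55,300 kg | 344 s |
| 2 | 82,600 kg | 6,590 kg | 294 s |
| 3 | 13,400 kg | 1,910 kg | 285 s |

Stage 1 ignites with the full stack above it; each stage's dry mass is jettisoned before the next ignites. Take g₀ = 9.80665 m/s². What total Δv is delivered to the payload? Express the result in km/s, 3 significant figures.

Δv ≈ 12.0 km/s

Ignition mass of stage 1 = 518,000+55,300 + 82,600+6,590 + 13,400+1,910 + 4,530 = 682,330 kg.
Stage 1: m₀ = 682,330 kg, m_f = 682,330 − 518,000 = 164,330 kg; Δv = 344×9.80665×ln(4.152) = 3373.5×1.4236 ≈ 4803 m/s.
Stage 2: m₀ = 109,030 kg, m_f = 109,030 − 82,600 = 26,430 kg; Δv = 294×9.80665×ln(4.125) = 2883.2×1.4171 ≈ 4086 m/s.
Stage 3: m₀ = 19,840 kg, m_f = 19,840 − 13,400 = 6,440 kg; Δv = 285×9.80665×ln(3.081) = 2794.9×1.1252 ≈ 3145 m/s.
Total Δv = 4803 + 4086 + 3145 = 12034 m/s.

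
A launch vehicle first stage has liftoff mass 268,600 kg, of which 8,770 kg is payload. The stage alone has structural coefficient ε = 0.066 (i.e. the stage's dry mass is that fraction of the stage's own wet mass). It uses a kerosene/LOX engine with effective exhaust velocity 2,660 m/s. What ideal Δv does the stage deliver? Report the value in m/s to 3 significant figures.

Δv ≈ 6220 m/s

Stage wet mass = m₀ − payload = 268,600 − 8,770 = 259,830 kg.
Stage dry mass = ε × stage wet mass = 0.066 × 259,830 = 17,148.8 kg.
Burnout mass m_f = stage dry + payload = 17,148.8 + 8,770 = 25,918.8 kg.
From the ideal rocket equation, Δv = v_e · ln(268,600/25,918.8) = 2660.0 × ln(10.36) = 2660.0 × 2.3383 ≈ 6220 m/s.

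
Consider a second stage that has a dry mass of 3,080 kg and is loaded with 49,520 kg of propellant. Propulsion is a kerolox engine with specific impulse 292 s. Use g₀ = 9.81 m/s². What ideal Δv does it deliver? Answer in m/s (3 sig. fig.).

Δv ≈ 8130 m/s

v_e = Isp · g₀ = 292 × 9.81 = 2864.5 m/s.
m₀ = m_dry + m_prop = 3,080 + 49,520 = 52,600 kg.
Δv = v_e · ln(m₀/m_f) = 2864.5 × ln(17.08) = 2864.5 × 2.8378 ≈ 8128.9 m/s.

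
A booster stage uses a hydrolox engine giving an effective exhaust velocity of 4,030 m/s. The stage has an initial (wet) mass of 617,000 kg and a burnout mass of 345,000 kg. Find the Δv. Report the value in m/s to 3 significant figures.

Δv ≈ 2340 m/s

Δv = v_e · ln(m₀/m_f) = 4030.0 × ln(1.788) = 4030.0 × 0.5813 ≈ 2342.7 m/s.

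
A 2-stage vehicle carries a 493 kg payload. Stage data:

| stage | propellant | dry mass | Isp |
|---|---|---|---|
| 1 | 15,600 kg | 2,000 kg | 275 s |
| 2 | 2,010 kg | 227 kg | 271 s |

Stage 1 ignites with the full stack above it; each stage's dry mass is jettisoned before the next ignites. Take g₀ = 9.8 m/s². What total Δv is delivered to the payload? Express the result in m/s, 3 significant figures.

Δv ≈ 7470 m/s

Ignition mass of stage 1 = 15,600+2,000 + 2,010+227 + 493 = 20,330 kg.
Stage 1: m₀ = 20,330 kg, m_f = 20,330 − 15,600 = 4,730 kg; Δv = 275×9.8×ln(4.298) = 2695.0×1.4582 ≈ 3930 m/s.
Stage 2: m₀ = 2,730 kg, m_f = 2,730 − 2,010 = 720 kg; Δv = 271×9.8×ln(3.792) = 2655.8×1.3328 ≈ 3540 m/s.
Total Δv = 3930 + 3540 = 7470 m/s.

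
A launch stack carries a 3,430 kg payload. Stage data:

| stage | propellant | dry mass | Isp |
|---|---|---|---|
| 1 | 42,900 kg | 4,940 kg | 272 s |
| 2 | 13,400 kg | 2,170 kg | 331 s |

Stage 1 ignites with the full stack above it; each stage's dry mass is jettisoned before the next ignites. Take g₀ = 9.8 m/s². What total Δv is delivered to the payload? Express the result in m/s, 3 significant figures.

Δv ≈ 6700 m/s

Ignition mass of stage 1 = 42,900+4,940 + 13,400+2,170 + 3,430 = 66,840 kg.
Stage 1: m₀ = 66,840 kg, m_f = 66,840 − 42,900 = 23,940 kg; Δv = 272×9.8×ln(2.792) = 2665.6×1.0268 ≈ 2737 m/s.
Stage 2: m₀ = 19,000 kg, m_f = 19,000 − 13,400 = 5,600 kg; Δv = 331×9.8×ln(3.393) = 3243.8×1.2217 ≈ 3963 m/s.
Total Δv = 2737 + 3963 = 6700 m/s.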